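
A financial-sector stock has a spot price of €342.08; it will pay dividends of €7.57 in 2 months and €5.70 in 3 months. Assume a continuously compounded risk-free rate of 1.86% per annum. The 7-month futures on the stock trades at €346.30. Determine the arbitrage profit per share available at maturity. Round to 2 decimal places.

PV(dividends) I = 7.57·e^(−0.0186·2/12) + 5.70·e^(−0.0186·3/12) = 13.2201
Fair futures F* = (S − I)·e^(rT) = (342.08 − 13.2201)·e^0.010850 = 328.8599 × 1.010909 = 332.4474
Market €346.30 > fair 332.4474: forward overpriced → cash-and-carry (borrow at r, buy the stock and collect the dividends, short the forward).
Profit at T = |F_mkt − F*| = |346.30 − 332.4474| = €13.85 per share

€13.85 per share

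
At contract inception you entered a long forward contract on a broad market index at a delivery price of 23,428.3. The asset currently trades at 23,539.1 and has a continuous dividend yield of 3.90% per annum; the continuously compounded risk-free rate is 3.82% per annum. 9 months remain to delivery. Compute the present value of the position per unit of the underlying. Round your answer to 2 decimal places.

Current fair forward for the remaining 9 months: F = S·e^((r − q)·T), (r − q) = 0.0382 − 0.0390 = -0.0008
F = 23539.1 · e^(-0.0008 × 9/12) = 23539.1 × 0.99940018 = 23524.9808
Value of long forward = (F − K)·e^(−rT) = (23524.9808 − 23428.3) · e^(−0.0382·9/12)
= 96.6808 × 0.97175652 = 93.95

93.95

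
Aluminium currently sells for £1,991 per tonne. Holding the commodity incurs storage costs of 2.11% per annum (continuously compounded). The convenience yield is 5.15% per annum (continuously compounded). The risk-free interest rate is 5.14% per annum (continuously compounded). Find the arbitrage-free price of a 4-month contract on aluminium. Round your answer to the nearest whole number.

£2,005 per tonne

Net carry = r + u − y = 0.0514 + 0.0211 − 0.0515 = 0.0210
F = S·e^((r+u−y)T) = 1991 · e^(0.0210 × 4/12) = 1991 · e^0.007000
= 1991 × 1.007025 = £2,005 per tonne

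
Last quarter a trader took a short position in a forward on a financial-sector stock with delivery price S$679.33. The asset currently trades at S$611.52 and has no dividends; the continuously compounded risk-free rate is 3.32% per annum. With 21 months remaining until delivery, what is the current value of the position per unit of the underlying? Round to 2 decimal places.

S$29.47

Current fair forward for the remaining 21 months: F = S·e^(r·T), r = 0.0332
F = 611.52 · e^(0.0332 × 21/12) = 611.52 × 1.059821 = 648.1017
Value of long forward = (F − K)·e^(−rT) = (648.1017 − 679.33) · e^(−0.0332·21/12)
= -31.2283 × 0.943556 = -29.47
Short position value = −(long value) = S$29.47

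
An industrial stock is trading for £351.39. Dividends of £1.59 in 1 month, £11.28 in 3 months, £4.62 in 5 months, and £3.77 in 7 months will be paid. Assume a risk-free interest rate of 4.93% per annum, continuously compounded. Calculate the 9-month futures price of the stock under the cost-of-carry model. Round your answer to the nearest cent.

PV(dividends) I = 1.59·e^(−0.0493·1/12) + 11.28·e^(−0.0493·3/12) + 4.62·e^(−0.0493·5/12) + 3.77·e^(−0.0493·7/12)
I = 1.5835 + 11.1418 + 4.5261 + 3.6631 = 20.9145
F = (S − I)·e^(rT) = (351.39 − 20.9145) · e^(0.0493·9/12)
= 330.4755 · e^0.036975 = 330.4755 × 1.037667 = £342.92

£342.92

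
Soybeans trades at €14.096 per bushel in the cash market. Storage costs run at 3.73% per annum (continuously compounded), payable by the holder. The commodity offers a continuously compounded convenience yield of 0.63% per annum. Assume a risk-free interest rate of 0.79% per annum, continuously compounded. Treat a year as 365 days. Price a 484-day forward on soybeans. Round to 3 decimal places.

€14.842 per bushel

Net carry = r + u − y = 0.0079 + 0.0373 − 0.0063 = 0.0389
F = S·e^((r+u−y)T) = 14.096 · e^(0.0389 × 484/365) = 14.096 · e^0.051582
= 14.096 × 1.052936 = €14.842 per bushel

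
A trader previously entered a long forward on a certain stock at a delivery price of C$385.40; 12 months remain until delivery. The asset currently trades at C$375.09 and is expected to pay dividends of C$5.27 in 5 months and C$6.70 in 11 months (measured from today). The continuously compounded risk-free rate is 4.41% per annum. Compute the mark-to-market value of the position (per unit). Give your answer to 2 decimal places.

-C$5.29

PV(remaining dividends) I = 5.27·e^(−0.0441·5/12) + 6.70·e^(−0.0441·11/12) = 11.6086
Current forward F = (S − I)·e^(rT) = (375.09 − 11.6086)·e^(0.0441·12/12) = 363.4814 × 1.045087 = 379.8697
Value (long) = (F − K)·e^(−rT) = (379.8697 − 385.40) × 0.956858 = -5.2917
Value = -C$5.29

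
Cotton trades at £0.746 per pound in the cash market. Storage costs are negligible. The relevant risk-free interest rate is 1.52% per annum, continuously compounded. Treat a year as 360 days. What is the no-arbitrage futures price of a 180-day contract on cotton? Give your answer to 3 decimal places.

£0.752 per pound

F = S·e^(rT) = 0.746 · e^(0.0152 × 180/360) = 0.746 · e^0.007600
= 0.746 × 1.007629 = £0.752 per pound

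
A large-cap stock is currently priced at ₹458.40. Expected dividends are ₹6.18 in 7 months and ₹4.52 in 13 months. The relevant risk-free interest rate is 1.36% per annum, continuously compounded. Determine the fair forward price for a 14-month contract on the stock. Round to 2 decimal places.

PV(dividends) I = 6.18·e^(−0.0136·7/12) + 4.52·e^(−0.0136·13/12)
I = 6.1312 + 4.4539 = 10.5851
F = (S − I)·e^(rT) = (458.40 − 10.5851) · e^(0.0136·14/12)
= 447.8149 · e^0.015867 = 447.8149 × 1.015994 = ₹454.98

₹454.98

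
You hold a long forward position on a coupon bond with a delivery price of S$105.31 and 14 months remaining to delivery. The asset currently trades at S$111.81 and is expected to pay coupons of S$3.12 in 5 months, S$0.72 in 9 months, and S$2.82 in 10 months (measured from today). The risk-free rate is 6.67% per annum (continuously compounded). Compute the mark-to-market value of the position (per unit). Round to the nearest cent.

PV(remaining coupons) I = 3.12·e^(−0.0667·5/12) + 0.72·e^(−0.0667·9/12) + 2.82·e^(−0.0667·10/12) = 6.3869
Current forward F = (S − I)·e^(rT) = (111.81 − 6.3869)·e^(0.0667·14/12) = 105.4231 × 1.080924 = 113.9544
Value (long) = (F − K)·e^(−rT) = (113.9544 − 105.31) × 0.925134 = 7.9972
Value = S$8.00

S$8.00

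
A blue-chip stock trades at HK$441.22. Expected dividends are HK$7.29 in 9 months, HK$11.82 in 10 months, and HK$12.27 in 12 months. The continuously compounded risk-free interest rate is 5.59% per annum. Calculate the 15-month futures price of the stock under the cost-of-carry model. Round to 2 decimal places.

HK$441.12

PV(dividends) I = 7.29·e^(−0.0559·9/12) + 11.82·e^(−0.0559·10/12) + 12.27·e^(−0.0559·12/12)
I = 6.9907 + 11.2820 + 11.6029 = 29.8756
F = (S − I)·e^(rT) = (441.22 − 29.8756) · e^(0.0559·15/12)
= 411.3444 · e^0.069875 = 411.3444 × 1.072374 = HK$441.12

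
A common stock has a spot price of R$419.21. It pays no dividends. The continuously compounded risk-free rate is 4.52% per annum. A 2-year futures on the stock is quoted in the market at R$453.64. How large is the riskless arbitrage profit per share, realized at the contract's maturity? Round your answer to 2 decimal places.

R$5.23 per share

Fair futures: F* = S·e^(carry·T), with carry = r = 0.0452
F* = 419.21 · e^(0.0452 × 2) = 419.21 · e^0.090400 = 419.21 × 1.094612 = R$458.8723
Market R$453.64 < fair R$458.8723: forward underpriced → reverse cash-and-carry (short spot, go long the forward).
At maturity, profit = |F_mkt − F*| = |453.64 − 458.8723| = R$5.23 per share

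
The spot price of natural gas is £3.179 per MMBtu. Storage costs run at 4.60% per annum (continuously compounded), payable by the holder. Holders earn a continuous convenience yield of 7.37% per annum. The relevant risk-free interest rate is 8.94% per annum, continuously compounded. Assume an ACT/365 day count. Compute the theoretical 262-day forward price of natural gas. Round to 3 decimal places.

Net carry = r + u − y = 0.0894 + 0.0460 − 0.0737 = 0.0617
F = S·e^((r+u−y)T) = 3.179 · e^(0.0617 × 262/365) = 3.179 · e^0.044289
= 3.179 × 1.045284 = £3.323 per MMBtu

£3.323 per MMBtu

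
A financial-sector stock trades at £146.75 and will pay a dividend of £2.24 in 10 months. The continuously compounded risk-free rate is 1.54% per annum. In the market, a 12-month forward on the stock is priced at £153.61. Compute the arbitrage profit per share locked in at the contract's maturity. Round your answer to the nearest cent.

£6.83 per share

PV(dividends) I = 2.24·e^(−0.0154·10/12) = 2.2114
Fair forward F* = (S − I)·e^(rT) = (146.75 − 2.2114)·e^0.015400 = 144.5386 × 1.015519 = 146.7817
Market £153.61 > fair 146.7817: forward overpriced → cash-and-carry (borrow at r, buy the stock and collect the dividends, short the forward).
Profit at T = |F_mkt − F*| = |153.61 − 146.7817| = £6.83 per share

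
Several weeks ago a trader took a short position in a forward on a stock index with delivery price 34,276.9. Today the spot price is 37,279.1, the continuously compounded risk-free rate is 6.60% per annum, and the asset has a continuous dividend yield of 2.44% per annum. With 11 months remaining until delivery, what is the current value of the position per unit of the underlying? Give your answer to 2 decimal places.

Current fair forward for the remaining 11 months: F = S·e^((r − q)·T), (r − q) = 0.0660 − 0.0244 = 0.0416
F = 37279.1 · e^(0.0416 × 11/12) = 37279.1 × 1.03886974 = 38728.1289
Value of long forward = (F − K)·e^(−rT) = (38728.1289 − 34276.9) · e^(−0.0660·11/12)
= 4451.2289 × 0.94129377 = 4189.91
Short position value = −(long value) = -4189.91

-4189.91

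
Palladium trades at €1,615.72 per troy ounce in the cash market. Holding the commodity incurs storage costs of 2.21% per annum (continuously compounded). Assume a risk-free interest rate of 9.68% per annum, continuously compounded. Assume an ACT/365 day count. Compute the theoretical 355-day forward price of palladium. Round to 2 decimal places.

Net carry = r + u − y = 0.0968 + 0.0221 − 0.0000 = 0.1189
F = S·e^((r+u−y)T) = 1615.72 · e^(0.1189 × 355/365) = 1615.72 · e^0.11564247
= 1615.72 × 1.12259444 = €1,813.80 per troy ounce

€1,813.80 per troy ounce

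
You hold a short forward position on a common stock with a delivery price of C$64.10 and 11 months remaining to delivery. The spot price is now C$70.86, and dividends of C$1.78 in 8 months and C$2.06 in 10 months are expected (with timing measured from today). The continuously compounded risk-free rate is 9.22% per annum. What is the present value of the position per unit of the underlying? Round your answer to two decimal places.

-C$8.37

PV(remaining dividends) I = 1.78·e^(−0.0922·8/12) + 2.06·e^(−0.0922·10/12) = 3.5815
Current forward F = (S − I)·e^(rT) = (70.86 − 3.5815)·e^(0.0922·11/12) = 67.2785 × 1.088191 = 73.2119
Value (long) = (F − K)·e^(−rT) = (73.2119 − 64.10) × 0.918956 = 8.3734
Short position value = −(long value) = -C$8.37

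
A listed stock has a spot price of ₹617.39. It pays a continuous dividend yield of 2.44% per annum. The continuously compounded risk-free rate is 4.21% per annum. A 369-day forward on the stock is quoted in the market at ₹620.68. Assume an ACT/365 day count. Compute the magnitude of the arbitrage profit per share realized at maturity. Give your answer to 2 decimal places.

₹7.86 per share

Fair forward: F* = S·e^(carry·T), with carry = (r − q) = 0.0421 − 0.0244 = 0.0177
F* = 617.39 · e^(0.0177 × 369/365) = 617.39 · e^0.017894 = 617.39 × 1.018055 = ₹628.5370
Market ₹620.68 < fair ₹628.5370: forward underpriced → reverse cash-and-carry (short spot, go long the forward).
At maturity, profit = |F_mkt − F*| = |620.68 − 628.5370| = ₹7.86 per share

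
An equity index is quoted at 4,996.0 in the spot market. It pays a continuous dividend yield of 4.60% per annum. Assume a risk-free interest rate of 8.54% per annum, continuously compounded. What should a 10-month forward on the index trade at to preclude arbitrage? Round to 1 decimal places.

F = S·e^((r − q)T) = 4996.0 · e^((0.0854 − 0.0460) × 10/12)
= 4996.0 · e^0.032833 = 4996.0 × 1.033378
F = 5,162.8

5,162.8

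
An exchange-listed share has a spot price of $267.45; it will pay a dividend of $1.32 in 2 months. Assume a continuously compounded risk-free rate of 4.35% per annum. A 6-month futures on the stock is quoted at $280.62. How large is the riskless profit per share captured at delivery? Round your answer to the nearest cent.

PV(dividends) I = 1.32·e^(−0.0435·2/12) = 1.3105
Fair futures F* = (S − I)·e^(rT) = (267.45 − 1.3105)·e^0.021750 = 266.1395 × 1.021988 = 271.9914
Market $280.62 > fair 271.9914: forward overpriced → cash-and-carry (borrow at r, buy the stock and collect the dividends, short the forward).
Profit at T = |F_mkt − F*| = |280.62 − 271.9914| = $8.63 per share

$8.63 per share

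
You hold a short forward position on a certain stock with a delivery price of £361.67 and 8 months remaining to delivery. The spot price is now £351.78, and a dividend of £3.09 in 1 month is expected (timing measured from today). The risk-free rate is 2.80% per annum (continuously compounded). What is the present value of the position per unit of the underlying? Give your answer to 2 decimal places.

PV(remaining dividends) I = 3.09·e^(−0.0280·1/12) = 3.0828
Current forward F = (S − I)·e^(rT) = (351.78 − 3.0828)·e^(0.0280·8/12) = 348.6972 × 1.018842 = 355.2674
Value (long) = (F − K)·e^(−rT) = (355.2674 − 361.67) × 0.981506 = -6.2842
Short position value = −(long value) = £6.28

£6.28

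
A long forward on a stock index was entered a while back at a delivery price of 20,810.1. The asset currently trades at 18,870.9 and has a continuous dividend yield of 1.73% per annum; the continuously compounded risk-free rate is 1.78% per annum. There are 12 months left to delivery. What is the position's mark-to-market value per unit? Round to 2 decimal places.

Current fair forward for the remaining 12 months: F = S·e^((r − q)·T), (r − q) = 0.0178 − 0.0173 = 0.0005
F = 18870.9 · e^(0.0005 × 12/12) = 18870.9 × 1.00050013 = 18880.3379
Value of long forward = (F − K)·e^(−rT) = (18880.3379 − 20810.1) · e^(−0.0178·12/12)
= -1929.7621 × 0.98235748 = -1895.72

-1895.72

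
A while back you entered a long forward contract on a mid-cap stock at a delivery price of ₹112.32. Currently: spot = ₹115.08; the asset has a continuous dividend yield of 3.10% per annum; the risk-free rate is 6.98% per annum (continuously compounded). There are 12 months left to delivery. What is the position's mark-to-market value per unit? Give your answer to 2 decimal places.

₹6.82

Current fair forward for the remaining 12 months: F = S·e^((r − q)·T), (r − q) = 0.0698 − 0.0310 = 0.0388
F = 115.08 · e^(0.0388 × 12/12) = 115.08 × 1.039563 = 119.6329
Value of long forward = (F − K)·e^(−rT) = (119.6329 − 112.32) · e^(−0.0698·12/12)
= 7.3129 × 0.932580 = 6.82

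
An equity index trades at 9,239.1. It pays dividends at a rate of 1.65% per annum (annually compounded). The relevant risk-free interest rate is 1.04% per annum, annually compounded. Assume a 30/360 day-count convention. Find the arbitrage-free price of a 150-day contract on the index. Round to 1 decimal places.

9,216.0

F = S · (1+r)^T / (1+q)^T
= 9239.1 × 1.004320 / 1.006842 = 9239.1 × 0.997495
F = 9,216.0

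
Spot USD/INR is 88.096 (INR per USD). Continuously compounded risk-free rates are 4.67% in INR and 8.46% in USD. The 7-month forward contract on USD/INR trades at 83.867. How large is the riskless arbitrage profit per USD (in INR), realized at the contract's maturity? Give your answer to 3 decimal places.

2.303 per USD (in INR)

Fair forward: F* = S·e^(carry·T), with carry = (r_INR − r_USD) = 0.0467 − 0.0846 = -0.0379
F* = 88.096 · e^(-0.0379 × 7/12) = 88.096 · e^-0.022108 = 88.096 × 0.978135 = 86.1698
Market 83.867 < fair 86.1698: forward underpriced → reverse cash-and-carry (short spot, go long the forward).
At maturity, profit = |F_mkt − F*| = |83.867 − 86.1698| = 2.303 per USD (in INR)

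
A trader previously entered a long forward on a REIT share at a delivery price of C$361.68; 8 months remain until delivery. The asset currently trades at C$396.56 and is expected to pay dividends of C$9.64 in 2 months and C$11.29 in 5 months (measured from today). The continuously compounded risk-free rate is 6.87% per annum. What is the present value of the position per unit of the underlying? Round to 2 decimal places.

PV(remaining dividends) I = 9.64·e^(−0.0687·2/12) + 11.29·e^(−0.0687·5/12) = 20.5017
Current forward F = (S − I)·e^(rT) = (396.56 − 20.5017)·e^(0.0687·8/12) = 376.0583 × 1.046865 = 393.6823
Value (long) = (F − K)·e^(−rT) = (393.6823 − 361.68) × 0.955233 = 30.5697
Value = C$30.57

C$30.57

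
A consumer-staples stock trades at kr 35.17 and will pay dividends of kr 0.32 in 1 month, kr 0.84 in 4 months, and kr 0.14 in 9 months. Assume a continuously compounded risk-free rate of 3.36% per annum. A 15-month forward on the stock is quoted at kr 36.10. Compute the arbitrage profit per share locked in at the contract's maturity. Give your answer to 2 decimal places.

PV(dividends) I = 0.32·e^(−0.0336·1/12) + 0.84·e^(−0.0336·4/12) + 0.14·e^(−0.0336·9/12) = 1.2863
Fair forward F* = (S − I)·e^(rT) = (35.17 − 1.2863)·e^0.042000 = 33.8837 × 1.042894 = 35.3371
Market kr 36.10 > fair 35.3371: forward overpriced → cash-and-carry (borrow at r, buy the stock and collect the dividends, short the forward).
Profit at T = |F_mkt − F*| = |36.10 − 35.3371| = kr 0.76 per share

kr 0.76 per share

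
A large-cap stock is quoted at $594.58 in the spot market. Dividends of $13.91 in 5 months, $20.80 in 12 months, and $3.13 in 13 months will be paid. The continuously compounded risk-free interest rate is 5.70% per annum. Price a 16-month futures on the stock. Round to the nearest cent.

$602.50

PV(dividends) I = 13.91·e^(−0.0570·5/12) + 20.80·e^(−0.0570·12/12) + 3.13·e^(−0.0570·13/12)
I = 13.5835 + 19.6476 + 2.9426 = 36.1737
F = (S − I)·e^(rT) = (594.58 − 36.1737) · e^(0.0570·16/12)
= 558.4063 · e^0.076000 = 558.4063 × 1.078963 = $602.50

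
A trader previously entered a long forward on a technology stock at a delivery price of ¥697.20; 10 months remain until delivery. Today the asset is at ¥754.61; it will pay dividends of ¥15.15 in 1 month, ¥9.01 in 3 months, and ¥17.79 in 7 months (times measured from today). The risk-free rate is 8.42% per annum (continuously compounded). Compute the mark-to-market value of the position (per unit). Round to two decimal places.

PV(remaining dividends) I = 15.15·e^(−0.0842·1/12) + 9.01·e^(−0.0842·3/12) + 17.79·e^(−0.0842·7/12) = 40.8037
Current forward F = (S − I)·e^(rT) = (754.61 − 40.8037)·e^(0.0842·10/12) = 713.8063 × 1.072687 = 765.6907
Value (long) = (F − K)·e^(−rT) = (765.6907 − 697.20) × 0.932238 = 63.8496
Value = ¥63.85

¥63.85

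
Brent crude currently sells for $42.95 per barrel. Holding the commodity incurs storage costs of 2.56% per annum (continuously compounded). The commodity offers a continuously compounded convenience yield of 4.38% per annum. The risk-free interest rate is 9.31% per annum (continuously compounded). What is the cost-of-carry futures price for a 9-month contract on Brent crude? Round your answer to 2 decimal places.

$45.43 per barrel

Net carry = r + u − y = 0.0931 + 0.0256 − 0.0438 = 0.0749
F = S·e^((r+u−y)T) = 42.95 · e^(0.0749 × 9/12) = 42.95 · e^0.056175
= 42.95 × 1.057783 = $45.43 per barrel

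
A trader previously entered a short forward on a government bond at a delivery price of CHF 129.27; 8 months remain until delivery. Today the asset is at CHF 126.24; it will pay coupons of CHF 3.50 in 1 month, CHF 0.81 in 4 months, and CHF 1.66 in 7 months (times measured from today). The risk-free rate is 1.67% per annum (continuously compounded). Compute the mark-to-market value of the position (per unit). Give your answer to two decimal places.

CHF 7.54

PV(remaining coupons) I = 3.50·e^(−0.0167·1/12) + 0.81·e^(−0.0167·4/12) + 1.66·e^(−0.0167·7/12) = 5.9445
Current forward F = (S − I)·e^(rT) = (126.24 − 5.9445)·e^(0.0167·8/12) = 120.2955 × 1.011196 = 121.6423
Value (long) = (F − K)·e^(−rT) = (121.6423 − 129.27) × 0.988928 = -7.5432
Short position value = −(long value) = CHF 7.54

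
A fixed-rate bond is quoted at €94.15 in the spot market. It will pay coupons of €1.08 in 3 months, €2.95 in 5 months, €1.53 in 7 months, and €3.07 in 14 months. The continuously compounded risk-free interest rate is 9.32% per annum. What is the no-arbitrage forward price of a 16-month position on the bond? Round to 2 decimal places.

€97.44

PV(coupons) I = 1.08·e^(−0.0932·3/12) + 2.95·e^(−0.0932·5/12) + 1.53·e^(−0.0932·7/12) + 3.07·e^(−0.0932·14/12)
I = 1.0551 + 2.8376 + 1.4490 + 2.7537 = 8.0954
F = (S − I)·e^(rT) = (94.15 − 8.0954) · e^(0.0932·16/12)
= 86.0546 · e^0.124267 = 86.0546 × 1.132318 = €97.44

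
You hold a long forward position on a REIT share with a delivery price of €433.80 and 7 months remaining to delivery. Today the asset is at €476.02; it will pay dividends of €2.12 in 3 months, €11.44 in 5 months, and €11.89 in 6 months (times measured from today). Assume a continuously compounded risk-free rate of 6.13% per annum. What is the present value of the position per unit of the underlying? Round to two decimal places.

€32.69

PV(remaining dividends) I = 2.12·e^(−0.0613·3/12) + 11.44·e^(−0.0613·5/12) + 11.89·e^(−0.0613·6/12) = 24.7704
Current forward F = (S − I)·e^(rT) = (476.02 − 24.7704)·e^(0.0613·7/12) = 451.2496 × 1.036405 = 467.6773
Value (long) = (F − K)·e^(−rT) = (467.6773 − 433.80) × 0.964873 = 32.6873
Value = €32.69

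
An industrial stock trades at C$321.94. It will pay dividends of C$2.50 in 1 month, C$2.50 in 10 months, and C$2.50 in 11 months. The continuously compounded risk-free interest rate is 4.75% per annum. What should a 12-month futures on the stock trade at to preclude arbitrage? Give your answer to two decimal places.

PV(dividends) I = 2.50·e^(−0.0475·1/12) + 2.50·e^(−0.0475·10/12) + 2.50·e^(−0.0475·11/12)
I = 2.4901 + 2.4030 + 2.3935 = 7.2866
F = (S − I)·e^(rT) = (321.94 − 7.2866) · e^(0.0475·12/12)
= 314.6534 · e^0.047500 = 314.6534 × 1.048646 = C$329.96

C$329.96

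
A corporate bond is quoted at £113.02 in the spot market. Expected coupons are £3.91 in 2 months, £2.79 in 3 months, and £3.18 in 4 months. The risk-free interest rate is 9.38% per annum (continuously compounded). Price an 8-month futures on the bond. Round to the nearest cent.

PV(coupons) I = 3.91·e^(−0.0938·2/12) + 2.79·e^(−0.0938·3/12) + 3.18·e^(−0.0938·4/12)
I = 3.8493 + 2.7253 + 3.0821 = 9.6567
F = (S − I)·e^(rT) = (113.02 − 9.6567) · e^(0.0938·8/12)
= 103.3633 · e^0.062533 = 103.3633 × 1.064530 = £110.03

£110.03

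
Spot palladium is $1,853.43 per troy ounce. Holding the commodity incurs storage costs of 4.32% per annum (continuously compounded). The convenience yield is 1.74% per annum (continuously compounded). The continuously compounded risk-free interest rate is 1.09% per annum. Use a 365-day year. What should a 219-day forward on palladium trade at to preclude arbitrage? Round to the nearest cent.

$1,894.70 per troy ounce

Net carry = r + u − y = 0.0109 + 0.0432 − 0.0174 = 0.0367
F = S·e^((r+u−y)T) = 1853.43 · e^(0.0367 × 219/365) = 1853.43 · e^0.02202000
= 1853.43 × 1.02226423 = $1,894.70 per troy ounce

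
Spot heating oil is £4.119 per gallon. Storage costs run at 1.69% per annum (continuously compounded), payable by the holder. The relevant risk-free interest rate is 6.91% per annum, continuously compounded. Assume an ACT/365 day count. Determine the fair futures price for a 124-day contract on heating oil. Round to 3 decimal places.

£4.241 per gallon

Net carry = r + u − y = 0.0691 + 0.0169 − 0.0000 = 0.0860
F = S·e^((r+u−y)T) = 4.119 · e^(0.0860 × 124/365) = 4.119 · e^0.029216
= 4.119 × 1.029647 = £4.241 per gallon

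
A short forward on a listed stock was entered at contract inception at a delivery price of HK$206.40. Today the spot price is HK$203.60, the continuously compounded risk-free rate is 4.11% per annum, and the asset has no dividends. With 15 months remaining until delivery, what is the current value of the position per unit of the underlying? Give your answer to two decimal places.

Current fair forward for the remaining 15 months: F = S·e^(r·T), r = 0.0411
F = 203.60 · e^(0.0411 × 15/12) = 203.60 × 1.052718 = 214.3334
Value of long forward = (F − K)·e^(−rT) = (214.3334 − 206.40) · e^(−0.0411·15/12)
= 7.9334 × 0.949922 = 7.54
Short position value = −(long value) = -HK$7.54

-HK$7.54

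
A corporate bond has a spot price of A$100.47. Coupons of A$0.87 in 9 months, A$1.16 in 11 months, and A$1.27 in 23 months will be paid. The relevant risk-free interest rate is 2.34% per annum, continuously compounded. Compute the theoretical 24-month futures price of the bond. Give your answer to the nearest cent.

PV(coupons) I = 0.87·e^(−0.0234·9/12) + 1.16·e^(−0.0234·11/12) + 1.27·e^(−0.0234·23/12)
I = 0.8549 + 1.1354 + 1.2143 = 3.2046
F = (S − I)·e^(rT) = (100.47 − 3.2046) · e^(0.0234·24/12)
= 97.2654 · e^0.046800 = 97.2654 × 1.047912 = A$101.93

A$101.93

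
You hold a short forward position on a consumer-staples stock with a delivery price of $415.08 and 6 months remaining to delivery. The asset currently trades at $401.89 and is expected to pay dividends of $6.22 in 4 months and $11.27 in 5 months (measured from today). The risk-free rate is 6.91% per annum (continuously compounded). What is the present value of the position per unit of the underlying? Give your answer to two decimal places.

PV(remaining dividends) I = 6.22·e^(−0.0691·4/12) + 11.27·e^(−0.0691·5/12) = 17.0285
Current forward F = (S − I)·e^(rT) = (401.89 − 17.0285)·e^(0.0691·6/12) = 384.8615 × 1.035154 = 398.3909
Value (long) = (F − K)·e^(−rT) = (398.3909 − 415.08) × 0.966040 = -16.1223
Short position value = −(long value) = $16.12

$16.12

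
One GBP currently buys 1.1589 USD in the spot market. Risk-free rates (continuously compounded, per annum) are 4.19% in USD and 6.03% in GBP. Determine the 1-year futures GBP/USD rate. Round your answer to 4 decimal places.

1.1378

F = S·e^((r_USD − r_GBP)T) = 1.1589 · e^((0.0419 − 0.0603) × 12/12)
= 1.1589 · e^-0.018400 = 1.1589 × 0.981768
F = 1.1378 USD per GBP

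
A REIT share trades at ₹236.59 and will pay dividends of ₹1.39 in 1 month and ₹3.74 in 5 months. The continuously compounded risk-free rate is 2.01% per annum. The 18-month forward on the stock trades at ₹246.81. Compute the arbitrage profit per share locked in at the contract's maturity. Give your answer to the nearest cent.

PV(dividends) I = 1.39·e^(−0.0201·1/12) + 3.74·e^(−0.0201·5/12) = 5.0965
Fair forward F* = (S − I)·e^(rT) = (236.59 − 5.0965)·e^0.030150 = 231.4935 × 1.030609 = 238.5793
Market ₹246.81 > fair 238.5793: forward overpriced → cash-and-carry (borrow at r, buy the stock and collect the dividends, short the forward).
Profit at T = |F_mkt − F*| = |246.81 − 238.5793| = ₹8.23 per share

₹8.23 per share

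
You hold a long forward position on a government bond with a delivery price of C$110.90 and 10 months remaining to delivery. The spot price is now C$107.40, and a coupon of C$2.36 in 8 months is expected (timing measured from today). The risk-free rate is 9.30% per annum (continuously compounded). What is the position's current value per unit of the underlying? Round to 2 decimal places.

PV(remaining coupons) I = 2.36·e^(−0.0930·8/12) = 2.2181
Current forward F = (S − I)·e^(rT) = (107.40 − 2.2181)·e^(0.0930·10/12) = 105.1819 × 1.080582 = 113.6577
Value (long) = (F − K)·e^(−rT) = (113.6577 − 110.90) × 0.925427 = 2.5521
Value = C$2.55

C$2.55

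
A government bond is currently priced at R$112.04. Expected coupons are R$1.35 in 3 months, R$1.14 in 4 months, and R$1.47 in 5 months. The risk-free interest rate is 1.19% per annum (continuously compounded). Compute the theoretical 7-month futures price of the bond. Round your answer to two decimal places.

PV(coupons) I = 1.35·e^(−0.0119·3/12) + 1.14·e^(−0.0119·4/12) + 1.47·e^(−0.0119·5/12)
I = 1.3460 + 1.1355 + 1.4627 = 3.9442
F = (S − I)·e^(rT) = (112.04 − 3.9442) · e^(0.0119·7/12)
= 108.0958 · e^0.006942 = 108.0958 × 1.006966 = R$108.85

R$108.85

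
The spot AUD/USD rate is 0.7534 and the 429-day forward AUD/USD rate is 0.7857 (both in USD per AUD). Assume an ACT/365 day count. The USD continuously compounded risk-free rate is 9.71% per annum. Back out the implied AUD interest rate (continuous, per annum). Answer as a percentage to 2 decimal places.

F = S·e^((r_USD − r_AUD)T) ⇒ r_AUD = r_USD − ln(F/S)/T
ln(0.7857/0.7534) = 0.041979; /(429/365) = 0.035716
r_AUD = 0.0971 − 0.035716 = 0.061384
r_AUD = 6.14%

6.14%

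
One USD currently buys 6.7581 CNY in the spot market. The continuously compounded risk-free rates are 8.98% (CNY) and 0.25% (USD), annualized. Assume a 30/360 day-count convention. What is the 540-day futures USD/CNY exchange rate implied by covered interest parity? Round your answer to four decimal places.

F = S·e^((r_CNY − r_USD)T) = 6.7581 · e^((0.0898 − 0.0025) × 540/360)
= 6.7581 · e^0.130950 = 6.7581 × 1.139911
F = 7.7036 CNY per USD

7.7036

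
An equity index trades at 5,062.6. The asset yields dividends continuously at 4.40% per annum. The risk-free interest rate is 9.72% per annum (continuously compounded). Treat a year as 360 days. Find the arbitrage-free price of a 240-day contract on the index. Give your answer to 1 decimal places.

F = S·e^((r − q)T) = 5062.6 · e^((0.0972 − 0.0440) × 240/360)
= 5062.6 · e^0.035467 = 5062.6 × 1.036103
F = 5,245.4

5,245.4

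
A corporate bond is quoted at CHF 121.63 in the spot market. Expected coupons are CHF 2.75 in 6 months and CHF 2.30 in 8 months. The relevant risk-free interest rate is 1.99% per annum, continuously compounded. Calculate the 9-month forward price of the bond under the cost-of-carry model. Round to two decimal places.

CHF 118.39

PV(coupons) I = 2.75·e^(−0.0199·6/12) + 2.30·e^(−0.0199·8/12)
I = 2.7228 + 2.2697 = 4.9925
F = (S − I)·e^(rT) = (121.63 − 4.9925) · e^(0.0199·9/12)
= 116.6375 · e^0.014925 = 116.6375 × 1.015037 = CHF 118.39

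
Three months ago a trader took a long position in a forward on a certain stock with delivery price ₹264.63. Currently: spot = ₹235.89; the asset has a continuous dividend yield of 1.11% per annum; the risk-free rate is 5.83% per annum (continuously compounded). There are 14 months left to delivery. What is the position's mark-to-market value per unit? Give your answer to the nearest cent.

Current fair forward for the remaining 14 months: F = S·e^((r − q)·T), (r − q) = 0.0583 − 0.0111 = 0.0472
F = 235.89 · e^(0.0472 × 14/12) = 235.89 × 1.056611 = 249.2440
Value of long forward = (F − K)·e^(−rT) = (249.2440 − 264.63) · e^(−0.0583·14/12)
= -15.3860 × 0.934245 = -14.37

-₹14.37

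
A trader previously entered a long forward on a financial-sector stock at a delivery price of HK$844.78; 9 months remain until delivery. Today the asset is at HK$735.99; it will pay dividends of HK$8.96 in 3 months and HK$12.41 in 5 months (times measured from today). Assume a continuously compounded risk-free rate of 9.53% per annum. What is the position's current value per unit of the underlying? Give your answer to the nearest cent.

-HK$71.19

PV(remaining dividends) I = 8.96·e^(−0.0953·3/12) + 12.41·e^(−0.0953·5/12) = 20.6759
Current forward F = (S − I)·e^(rT) = (735.99 − 20.6759)·e^(0.0953·9/12) = 715.3141 × 1.074091 = 768.3124
Value (long) = (F − K)·e^(−rT) = (768.3124 − 844.78) × 0.931020 = -71.1929
Value = -HK$71.19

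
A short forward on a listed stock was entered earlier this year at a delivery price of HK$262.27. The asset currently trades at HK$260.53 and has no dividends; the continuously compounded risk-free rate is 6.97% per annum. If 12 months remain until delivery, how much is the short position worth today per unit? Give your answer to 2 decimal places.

Current fair forward for the remaining 12 months: F = S·e^(r·T), r = 0.0697
F = 260.53 · e^(0.0697 × 12/12) = 260.53 × 1.072186 = 279.3366
Value of long forward = (F − K)·e^(−rT) = (279.3366 − 262.27) · e^(−0.0697·12/12)
= 17.0666 × 0.932674 = 15.92
Short position value = −(long value) = -HK$15.92

-HK$15.92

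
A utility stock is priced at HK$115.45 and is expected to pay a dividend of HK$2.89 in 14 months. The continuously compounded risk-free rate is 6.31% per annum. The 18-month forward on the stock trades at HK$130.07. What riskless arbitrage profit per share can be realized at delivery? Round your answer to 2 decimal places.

PV(dividends) I = 2.89·e^(−0.0631·14/12) = 2.6849
Fair forward F* = (S − I)·e^(rT) = (115.45 − 2.6849)·e^0.094650 = 112.7651 × 1.099274 = 123.9597
Market HK$130.07 > fair 123.9597: forward overpriced → cash-and-carry (borrow at r, buy the stock and collect the dividends, short the forward).
Profit at T = |F_mkt − F*| = |130.07 − 123.9597| = HK$6.11 per share

HK$6.11 per share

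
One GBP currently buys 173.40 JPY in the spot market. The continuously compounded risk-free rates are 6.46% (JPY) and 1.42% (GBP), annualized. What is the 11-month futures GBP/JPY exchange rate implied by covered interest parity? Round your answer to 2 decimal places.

181.60

F = S·e^((r_JPY − r_GBP)T) = 173.40 · e^((0.0646 − 0.0142) × 11/12)
= 173.40 · e^0.046200 = 173.40 × 1.047284
F = 181.60 JPY per GBP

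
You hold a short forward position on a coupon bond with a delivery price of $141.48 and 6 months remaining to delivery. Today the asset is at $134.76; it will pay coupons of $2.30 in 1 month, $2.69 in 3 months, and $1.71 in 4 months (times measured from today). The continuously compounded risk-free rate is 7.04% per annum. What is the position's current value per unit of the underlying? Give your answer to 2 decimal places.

$8.43

PV(remaining coupons) I = 2.30·e^(−0.0704·1/12) + 2.69·e^(−0.0704·3/12) + 1.71·e^(−0.0704·4/12) = 6.6000
Current forward F = (S − I)·e^(rT) = (134.76 − 6.6000)·e^(0.0704·6/12) = 128.1600 × 1.035827 = 132.7516
Value (long) = (F − K)·e^(−rT) = (132.7516 − 141.48) × 0.965412 = -8.4265
Short position value = −(long value) = $8.43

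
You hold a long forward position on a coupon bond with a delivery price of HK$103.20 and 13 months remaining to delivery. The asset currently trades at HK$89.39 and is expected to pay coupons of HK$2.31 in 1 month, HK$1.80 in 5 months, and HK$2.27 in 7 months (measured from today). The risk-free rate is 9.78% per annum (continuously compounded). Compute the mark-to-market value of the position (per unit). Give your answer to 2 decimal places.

-HK$9.60

PV(remaining coupons) I = 2.31·e^(−0.0978·1/12) + 1.80·e^(−0.0978·5/12) + 2.27·e^(−0.0978·7/12) = 6.1635
Current forward F = (S − I)·e^(rT) = (89.39 − 6.1635)·e^(0.0978·13/12) = 83.2265 × 1.111766 = 92.5284
Value (long) = (F − K)·e^(−rT) = (92.5284 − 103.20) × 0.899470 = -9.5988
Value = -HK$9.60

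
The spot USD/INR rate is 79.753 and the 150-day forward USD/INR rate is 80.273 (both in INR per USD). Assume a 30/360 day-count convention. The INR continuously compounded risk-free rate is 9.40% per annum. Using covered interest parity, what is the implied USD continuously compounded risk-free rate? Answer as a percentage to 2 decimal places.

7.84%

F = S·e^((r_INR − r_USD)T) ⇒ r_USD = r_INR − ln(F/S)/T
ln(80.273/79.753) = 0.006499; /(150/360) = 0.015598
r_USD = 0.0940 − 0.015598 = 0.078402
r_USD = 7.84%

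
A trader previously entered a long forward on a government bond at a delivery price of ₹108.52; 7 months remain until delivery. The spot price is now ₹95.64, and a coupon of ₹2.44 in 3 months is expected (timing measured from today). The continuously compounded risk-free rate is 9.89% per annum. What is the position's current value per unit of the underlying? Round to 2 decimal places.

PV(remaining coupons) I = 2.44·e^(−0.0989·3/12) = 2.3804
Current forward F = (S − I)·e^(rT) = (95.64 − 2.3804)·e^(0.0989·7/12) = 93.2596 × 1.059388 = 98.7981
Value (long) = (F − K)·e^(−rT) = (98.7981 − 108.52) × 0.943941 = -9.1769
Value = -₹9.18

-₹9.18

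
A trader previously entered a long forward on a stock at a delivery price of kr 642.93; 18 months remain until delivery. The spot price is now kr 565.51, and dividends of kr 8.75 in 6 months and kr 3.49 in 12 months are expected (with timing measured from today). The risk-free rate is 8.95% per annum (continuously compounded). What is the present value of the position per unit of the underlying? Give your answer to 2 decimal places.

PV(remaining dividends) I = 8.75·e^(−0.0895·6/12) + 3.49·e^(−0.0895·12/12) = 11.5583
Current forward F = (S − I)·e^(rT) = (565.51 − 11.5583)·e^(0.0895·18/12) = 553.9517 × 1.143679 = 633.5429
Value (long) = (F − K)·e^(−rT) = (633.5429 − 642.93) × 0.874371 = -8.2078
Value = -kr 8.21

-kr 8.21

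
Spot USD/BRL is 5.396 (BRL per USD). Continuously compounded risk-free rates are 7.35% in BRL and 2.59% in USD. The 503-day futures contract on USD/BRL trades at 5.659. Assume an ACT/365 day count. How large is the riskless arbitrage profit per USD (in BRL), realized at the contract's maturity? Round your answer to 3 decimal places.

0.103 per USD (in BRL)

Fair futures: F* = S·e^(carry·T), with carry = (r_BRL − r_USD) = 0.0735 − 0.0259 = 0.0476
F* = 5.396 · e^(0.0476 × 503/365) = 5.396 · e^0.065597 = 5.396 × 1.067796 = 5.7618
Market 5.659 < fair 5.7618: forward underpriced → reverse cash-and-carry (short spot, go long the forward).
At maturity, profit = |F_mkt − F*| = |5.659 − 5.7618| = 0.103 per USD (in BRL)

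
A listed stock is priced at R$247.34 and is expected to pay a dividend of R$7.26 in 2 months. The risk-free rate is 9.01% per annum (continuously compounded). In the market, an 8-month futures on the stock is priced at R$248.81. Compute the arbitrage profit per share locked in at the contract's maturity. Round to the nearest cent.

R$6.25 per share

PV(dividends) I = 7.26·e^(−0.0901·2/12) = 7.1518
Fair futures F* = (S − I)·e^(rT) = (247.34 − 7.1518)·e^0.060067 = 240.1882 × 1.061908 = 255.0578
Market R$248.81 < fair 255.0578: forward underpriced → reverse cash-and-carry (short the stock, invest proceeds at r, pay the dividends, go long the forward).
Profit at T = |F_mkt − F*| = |248.81 − 255.0578| = R$6.25 per share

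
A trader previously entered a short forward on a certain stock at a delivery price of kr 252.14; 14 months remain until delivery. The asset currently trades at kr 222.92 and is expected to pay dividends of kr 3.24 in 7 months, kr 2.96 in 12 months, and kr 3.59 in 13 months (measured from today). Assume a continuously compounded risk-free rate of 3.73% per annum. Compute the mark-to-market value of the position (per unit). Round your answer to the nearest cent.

kr 27.95

PV(remaining dividends) I = 3.24·e^(−0.0373·7/12) + 2.96·e^(−0.0373·12/12) + 3.59·e^(−0.0373·13/12) = 9.4697
Current forward F = (S − I)·e^(rT) = (222.92 − 9.4697)·e^(0.0373·14/12) = 213.4503 × 1.044477 = 222.9439
Value (long) = (F − K)·e^(−rT) = (222.9439 − 252.14) × 0.957417 = -27.9528
Short position value = −(long value) = kr 27.95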